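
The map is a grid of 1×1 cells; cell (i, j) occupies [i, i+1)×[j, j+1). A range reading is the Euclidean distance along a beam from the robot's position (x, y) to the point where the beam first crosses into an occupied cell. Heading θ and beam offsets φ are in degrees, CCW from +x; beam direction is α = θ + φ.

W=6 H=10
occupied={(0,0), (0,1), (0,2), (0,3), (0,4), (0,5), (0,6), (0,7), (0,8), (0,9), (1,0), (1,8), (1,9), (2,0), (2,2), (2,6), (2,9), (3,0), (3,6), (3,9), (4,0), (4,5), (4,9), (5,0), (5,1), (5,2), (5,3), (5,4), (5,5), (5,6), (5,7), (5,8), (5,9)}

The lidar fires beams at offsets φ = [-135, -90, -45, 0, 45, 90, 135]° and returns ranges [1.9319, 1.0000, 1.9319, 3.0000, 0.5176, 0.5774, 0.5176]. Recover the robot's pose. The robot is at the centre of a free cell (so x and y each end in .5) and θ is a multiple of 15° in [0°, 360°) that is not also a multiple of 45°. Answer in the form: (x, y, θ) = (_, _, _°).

Candidates: 27 free-cell centres × 16 headings = 432 poses. Raycast each; keep the one whose scan matches to 4 dp.
  (4.5, 6.5, 255°): beam 1 = 2.8868 ≠ 1.9319 ✗
  (4.5, 4.5, 240°): beam 1 = 0.5176 ≠ 1.9319 ✗
  (3.5, 3.5, 120°): beam 1 = 1.5529 ≠ 1.9319 ✗
  (3.5, 7.5, 195°): beam 1 = 1.7321 ≠ 1.9319 ✗
  …
  (1.5, 7.5, 30°): r_1=1.9319, r_2=1.0000, r_3=1.9319, r_4=3.0000, r_5=0.5176, r_6=0.5774, r_7=0.5176 — all match ✓
Unique over the lattice → pose = (1.5, 7.5, 30°).

(x, y, θ) = (1.5, 7.5, 30°)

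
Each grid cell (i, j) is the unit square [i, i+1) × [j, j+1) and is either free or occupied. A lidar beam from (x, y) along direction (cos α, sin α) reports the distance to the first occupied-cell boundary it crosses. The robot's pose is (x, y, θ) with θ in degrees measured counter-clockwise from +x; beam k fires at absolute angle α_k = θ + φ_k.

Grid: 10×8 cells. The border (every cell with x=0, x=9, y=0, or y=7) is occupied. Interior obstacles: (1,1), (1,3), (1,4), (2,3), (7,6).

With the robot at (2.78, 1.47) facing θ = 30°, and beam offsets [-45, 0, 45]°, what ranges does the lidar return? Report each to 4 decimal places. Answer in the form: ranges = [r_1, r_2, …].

ranges = [1.8159, 7.1822, 5.7251]

beam 1: φ=-45°, α=345°
  d=(0.9659,-0.2588)  start (2,1)  tX=0.2278 tY=1.8159  stride 1/|dx|=1.0353 1/|dy|=3.8637
    cross x-line → (3,1), t=0.2278
    cross x-line → (4,1), t=1.2630
    cross y-line → (4,0), t=1.8159 (wall)
  → r_1 = 1.8159
beam 2: φ=0°, α=30°
  d=(0.8660,0.5000)  start (2,1)  tX=0.2540 tY=1.0600  stride 1/|dx|=1.1547 1/|dy|=2.0000
    cross x-line → (3,1), t=0.2540
    cross y-line → (3,2), t=1.0600
    cross x-line → (4,2), t=1.4087
    cross x-line → (5,2), t=2.5634
    cross y-line → (5,3), t=3.0600
    cross x-line → (6,3), t=3.7181
    cross x-line → (7,3), t=4.8728
    cross y-line → (7,4), t=5.0600
    cross x-line → (8,4), t=6.0275
    cross y-line → (8,5), t=7.0600
    cross x-line → (9,5), t=7.1822 (wall)
  → r_2 = 7.1822
beam 3: φ=45°, α=75°
  d=(0.2588,0.9659)  start (2,1)  tX=0.8500 tY=0.5487  stride 1/|dx|=3.8637 1/|dy|=1.0353
    cross y-line → (2,2), t=0.5487
    cross x-line → (3,2), t=0.8500
    cross y-line → (3,3), t=1.5840
    cross y-line → (3,4), t=2.6192
    cross y-line → (3,5), t=3.6545
    cross y-line → (3,6), t=4.6898
    cross x-line → (4,6), t=4.7137
    cross y-line → (4,7), t=5.7251 (wall)
  → r_3 = 5.7251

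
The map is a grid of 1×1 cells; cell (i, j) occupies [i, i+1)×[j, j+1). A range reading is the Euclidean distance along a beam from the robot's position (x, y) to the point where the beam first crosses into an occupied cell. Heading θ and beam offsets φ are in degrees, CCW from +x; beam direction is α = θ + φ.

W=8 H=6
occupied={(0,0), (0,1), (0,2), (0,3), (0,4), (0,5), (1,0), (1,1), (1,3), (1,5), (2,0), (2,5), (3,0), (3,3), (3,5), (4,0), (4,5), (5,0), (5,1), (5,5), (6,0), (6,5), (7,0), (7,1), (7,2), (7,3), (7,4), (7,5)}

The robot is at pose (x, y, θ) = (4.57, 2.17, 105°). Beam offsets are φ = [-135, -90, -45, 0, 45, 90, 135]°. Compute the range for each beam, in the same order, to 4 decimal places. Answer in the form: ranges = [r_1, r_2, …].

ranges = [0.4965, 2.5157, 3.2678, 2.9298, 1.6600, 2.6607, 1.3510]

beam 1: φ=-135°, α=330°
  direction (0.8660, -0.5000); cell (4,2); t to first gridline: x 0.4965, y 0.3400 (then +1.1547 / +2.0000)
    (4,1) via y @ 0.3400
    (5,1) via x @ 0.4965  # hit
  → r_1 = 0.4965
beam 2: φ=-90°, α=15°
  direction (0.9659, 0.2588); cell (4,2); t to first gridline: x 0.4452, y 3.2069 (then +1.0353 / +3.8637)
    (5,2) via x @ 0.4452
    (6,2) via x @ 1.4804
    (7,2) via x @ 2.5157  # hit
  → r_2 = 2.5157
beam 3: φ=-45°, α=60°
  direction (0.5000, 0.8660); cell (4,2); t to first gridline: x 0.8600, y 0.9584 (then +2.0000 / +1.1547)
    (5,2) via x @ 0.8600
    (5,3) via y @ 0.9584
    (5,4) via y @ 2.1131
    (6,4) via x @ 2.8600
    (6,5) via y @ 3.2678  # hit
  → r_3 = 3.2678
beam 4: φ=0°, α=105°
  direction (-0.2588, 0.9659); cell (4,2); t to first gridline: x 2.2023, y 0.8593 (then +3.8637 / +1.0353)
    (4,3) via y @ 0.8593
    (4,4) via y @ 1.8946
    (3,4) via x @ 2.2023
    (3,5) via y @ 2.9298  # hit
  → r_4 = 2.9298
beam 5: φ=45°, α=150°
  direction (-0.8660, 0.5000); cell (4,2); t to first gridline: x 0.6582, y 1.6600 (then +1.1547 / +2.0000)
    (3,2) via x @ 0.6582
    (3,3) via y @ 1.6600  # hit
  → r_5 = 1.6600
beam 6: φ=90°, α=195°
  direction (-0.9659, -0.2588); cell (4,2); t to first gridline: x 0.5901, y 0.6568 (then +1.0353 / +3.8637)
    (3,2) via x @ 0.5901
    (3,1) via y @ 0.6568
    (2,1) via x @ 1.6254
    (1,1) via x @ 2.6607  # hit
  → r_6 = 2.6607
beam 7: φ=135°, α=240°
  direction (-0.5000, -0.8660); cell (4,2); t to first gridline: x 1.1400, y 0.1963 (then +2.0000 / +1.1547)
    (4,1) via y @ 0.1963
    (3,1) via x @ 1.1400
    (3,0) via y @ 1.3510  # hit
  → r_7 = 1.3510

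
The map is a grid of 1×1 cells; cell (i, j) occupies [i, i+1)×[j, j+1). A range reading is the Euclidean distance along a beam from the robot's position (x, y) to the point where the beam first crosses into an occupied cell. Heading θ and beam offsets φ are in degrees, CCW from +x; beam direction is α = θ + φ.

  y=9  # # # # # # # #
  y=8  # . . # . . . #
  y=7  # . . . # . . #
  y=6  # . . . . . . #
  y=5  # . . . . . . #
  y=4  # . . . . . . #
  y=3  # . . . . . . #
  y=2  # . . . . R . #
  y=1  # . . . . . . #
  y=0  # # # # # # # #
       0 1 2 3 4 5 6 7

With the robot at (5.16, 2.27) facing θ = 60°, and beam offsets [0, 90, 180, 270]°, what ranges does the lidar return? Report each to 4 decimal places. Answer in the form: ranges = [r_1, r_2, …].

beam 1: φ=0°, α=60°
  direction (0.5000, 0.8660); cell (5,2); t to first gridline: x 1.6800, y 0.8429 (then +2.0000 / +1.1547)
    (5,3) via y @ 0.8429
    (6,3) via x @ 1.6800
    (6,4) via y @ 1.9976
    (6,5) via y @ 3.1523
    (7,5) via x @ 3.6800  # hit
  → r_1 = 3.6800
beam 2: φ=90°, α=150°
  direction (-0.8660, 0.5000); cell (5,2); t to first gridline: x 0.1848, y 1.4600 (then +1.1547 / +2.0000)
    (4,2) via x @ 0.1848
    (3,2) via x @ 1.3395
    (3,3) via y @ 1.4600
    (2,3) via x @ 2.4942
    (2,4) via y @ 3.4600
    (1,4) via x @ 3.6489
    (0,4) via x @ 4.8036  # hit
  → r_2 = 4.8036
beam 3: φ=180°, α=240°
  direction (-0.5000, -0.8660); cell (5,2); t to first gridline: x 0.3200, y 0.3118 (then +2.0000 / +1.1547)
    (5,1) via y @ 0.3118
    (4,1) via x @ 0.3200
    (4,0) via y @ 1.4665  # hit
  → r_3 = 1.4665
beam 4: φ=270°, α=330°
  direction (0.8660, -0.5000); cell (5,2); t to first gridline: x 0.9699, y 0.5400 (then +1.1547 / +2.0000)
    (5,1) via y @ 0.5400
    (6,1) via x @ 0.9699
    (7,1) via x @ 2.1246  # hit
  → r_4 = 2.1246

ranges = [3.6800, 4.8036, 1.4665, 2.1246]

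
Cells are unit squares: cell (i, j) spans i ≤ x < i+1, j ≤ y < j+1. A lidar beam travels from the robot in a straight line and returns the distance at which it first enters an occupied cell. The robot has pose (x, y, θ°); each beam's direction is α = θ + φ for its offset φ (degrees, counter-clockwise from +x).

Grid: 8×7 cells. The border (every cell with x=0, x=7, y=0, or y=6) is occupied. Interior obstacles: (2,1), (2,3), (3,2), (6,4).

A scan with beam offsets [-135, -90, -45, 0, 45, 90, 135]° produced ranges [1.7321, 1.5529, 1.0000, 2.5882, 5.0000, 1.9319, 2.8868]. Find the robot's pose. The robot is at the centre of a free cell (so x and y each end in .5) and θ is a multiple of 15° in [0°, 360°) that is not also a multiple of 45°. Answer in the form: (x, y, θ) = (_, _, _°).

(x, y, θ) = (5.5, 3.5, 105°)

The pose lattice has 26·16 = 416 candidates. Test each by forward raycasting.
  (1.5, 4.5, 285°): beam 1 = 0.5774 ≠ 1.7321 ✗
  (2.5, 2.5, 255°): beam 1 = 0.5774 ≠ 1.7321 ✗
  (1.5, 2.5, 300°): beam 1 = 0.5176 ≠ 1.7321 ✗
  (5.5, 1.5, 60°): beam 1 = 0.5176 ≠ 1.7321 ✗
  (4.5, 3.5, 75°): beam 1 = 2.8868 ≠ 1.7321 ✗
  …
  (5.5, 3.5, 105°): r_1=1.7321, r_2=1.5529, r_3=1.0000, r_4=2.5882, r_5=5.0000, r_6=1.9319, r_7=2.8868 — all match ✓
Unique over the lattice → pose = (5.5, 3.5, 105°).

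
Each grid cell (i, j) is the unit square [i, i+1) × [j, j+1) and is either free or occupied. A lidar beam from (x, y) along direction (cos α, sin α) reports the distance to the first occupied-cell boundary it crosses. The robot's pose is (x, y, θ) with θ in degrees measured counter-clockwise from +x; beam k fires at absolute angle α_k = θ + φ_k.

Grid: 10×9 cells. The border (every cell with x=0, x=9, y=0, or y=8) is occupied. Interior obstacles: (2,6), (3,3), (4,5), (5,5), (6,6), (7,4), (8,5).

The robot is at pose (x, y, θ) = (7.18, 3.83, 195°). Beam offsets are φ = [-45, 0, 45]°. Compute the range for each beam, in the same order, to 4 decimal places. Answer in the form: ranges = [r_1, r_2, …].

beam 1: φ=-45°, α=150°
  direction (-0.8660, 0.5000); cell (7,3); t to first gridline: x 0.2078, y 0.3400 (then +1.1547 / +2.0000)
    (6,3) via x @ 0.2078
    (6,4) via y @ 0.3400
    (5,4) via x @ 1.3625
    (5,5) via y @ 2.3400  # hit
  → r_1 = 2.3400
beam 2: φ=0°, α=195°
  direction (-0.9659, -0.2588); cell (7,3); t to first gridline: x 0.1863, y 3.2069 (then +1.0353 / +3.8637)
    (6,3) via x @ 0.1863
    (5,3) via x @ 1.2216
    (4,3) via x @ 2.2569
    (4,2) via y @ 3.2069
    (3,2) via x @ 3.2922
    (2,2) via x @ 4.3275
    (1,2) via x @ 5.3627
    (0,2) via x @ 6.3980  # hit
  → r_2 = 6.3980
beam 3: φ=45°, α=240°
  direction (-0.5000, -0.8660); cell (7,3); t to first gridline: x 0.3600, y 0.9584 (then +2.0000 / +1.1547)
    (6,3) via x @ 0.3600
    (6,2) via y @ 0.9584
    (6,1) via y @ 2.1131
    (5,1) via x @ 2.3600
    (5,0) via y @ 3.2678  # hit
  → r_3 = 3.2678

ranges = [2.3400, 6.3980, 3.2678]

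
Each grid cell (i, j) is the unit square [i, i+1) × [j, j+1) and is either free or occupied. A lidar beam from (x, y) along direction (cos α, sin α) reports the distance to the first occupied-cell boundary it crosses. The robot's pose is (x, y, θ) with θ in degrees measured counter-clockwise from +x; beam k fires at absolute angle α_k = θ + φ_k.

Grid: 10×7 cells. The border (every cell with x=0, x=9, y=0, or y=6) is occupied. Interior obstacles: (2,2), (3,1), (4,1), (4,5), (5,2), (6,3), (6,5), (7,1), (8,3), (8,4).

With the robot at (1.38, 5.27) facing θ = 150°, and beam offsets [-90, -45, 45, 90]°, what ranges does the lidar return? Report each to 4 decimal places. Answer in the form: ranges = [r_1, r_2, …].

ranges = [0.8429, 0.7558, 0.3934, 0.7600]

beam 1: φ=-90°, α=60°
  cosα=0.5000 sinα=0.8660 | (1,5) | tMaxX 1.2400 tMaxY 0.8429 | tΔX 2.0000 tΔY 1.1547
    t=0.8429 [y] (1,6) — stop
  → r_1 = 0.8429
beam 2: φ=-45°, α=105°
  cosα=-0.2588 sinα=0.9659 | (1,5) | tMaxX 1.4682 tMaxY 0.7558 | tΔX 3.8637 tΔY 1.0353
    t=0.7558 [y] (1,6) — stop
  → r_2 = 0.7558
beam 3: φ=45°, α=195°
  cosα=-0.9659 sinα=-0.2588 | (1,5) | tMaxX 0.3934 tMaxY 1.0432 | tΔX 1.0353 tΔY 3.8637
    t=0.3934 [x] (0,5) — stop
  → r_3 = 0.3934
beam 4: φ=90°, α=240°
  cosα=-0.5000 sinα=-0.8660 | (1,5) | tMaxX 0.7600 tMaxY 0.3118 | tΔX 2.0000 tΔY 1.1547
    t=0.3118 [y] (1,4)
    t=0.7600 [x] (0,4) — stop
  → r_4 = 0.7600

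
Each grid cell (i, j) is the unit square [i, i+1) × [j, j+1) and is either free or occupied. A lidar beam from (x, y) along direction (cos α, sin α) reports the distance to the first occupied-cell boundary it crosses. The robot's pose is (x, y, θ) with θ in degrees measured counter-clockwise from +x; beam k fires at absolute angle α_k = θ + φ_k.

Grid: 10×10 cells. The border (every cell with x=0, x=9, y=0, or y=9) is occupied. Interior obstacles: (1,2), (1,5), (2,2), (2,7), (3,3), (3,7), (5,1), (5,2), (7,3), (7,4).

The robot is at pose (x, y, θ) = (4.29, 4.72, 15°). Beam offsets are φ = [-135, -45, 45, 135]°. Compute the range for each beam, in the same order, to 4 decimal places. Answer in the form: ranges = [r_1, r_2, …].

beam 1: φ=-135°, α=240°
  d=(-0.5000,-0.8660)  start (4,4)  tX=0.5800 tY=0.8314  stride 1/|dx|=2.0000 1/|dy|=1.1547
    cross x-line → (3,4), t=0.5800
    cross y-line → (3,3), t=0.8314 (wall)
  → r_1 = 0.8314
beam 2: φ=-45°, α=330°
  d=(0.8660,-0.5000)  start (4,4)  tX=0.8198 tY=1.4400  stride 1/|dx|=1.1547 1/|dy|=2.0000
    cross x-line → (5,4), t=0.8198
    cross y-line → (5,3), t=1.4400
    cross x-line → (6,3), t=1.9745
    cross x-line → (7,3), t=3.1292 (wall)
  → r_2 = 3.1292
beam 3: φ=45°, α=60°
  d=(0.5000,0.8660)  start (4,4)  tX=1.4200 tY=0.3233  stride 1/|dx|=2.0000 1/|dy|=1.1547
    cross y-line → (4,5), t=0.3233
    cross x-line → (5,5), t=1.4200
    cross y-line → (5,6), t=1.4780
    cross y-line → (5,7), t=2.6327
    cross x-line → (6,7), t=3.4200
    cross y-line → (6,8), t=3.7874
    cross y-line → (6,9), t=4.9421 (wall)
  → r_3 = 4.9421
beam 4: φ=135°, α=150°
  d=(-0.8660,0.5000)  start (4,4)  tX=0.3349 tY=0.5600  stride 1/|dx|=1.1547 1/|dy|=2.0000
    cross x-line → (3,4), t=0.3349
    cross y-line → (3,5), t=0.5600
    cross x-line → (2,5), t=1.4896
    cross y-line → (2,6), t=2.5600
    cross x-line → (1,6), t=2.6443
    cross x-line → (0,6), t=3.7990 (wall)
  → r_4 = 3.7990

ranges = [0.8314, 3.1292, 4.9421, 3.7990]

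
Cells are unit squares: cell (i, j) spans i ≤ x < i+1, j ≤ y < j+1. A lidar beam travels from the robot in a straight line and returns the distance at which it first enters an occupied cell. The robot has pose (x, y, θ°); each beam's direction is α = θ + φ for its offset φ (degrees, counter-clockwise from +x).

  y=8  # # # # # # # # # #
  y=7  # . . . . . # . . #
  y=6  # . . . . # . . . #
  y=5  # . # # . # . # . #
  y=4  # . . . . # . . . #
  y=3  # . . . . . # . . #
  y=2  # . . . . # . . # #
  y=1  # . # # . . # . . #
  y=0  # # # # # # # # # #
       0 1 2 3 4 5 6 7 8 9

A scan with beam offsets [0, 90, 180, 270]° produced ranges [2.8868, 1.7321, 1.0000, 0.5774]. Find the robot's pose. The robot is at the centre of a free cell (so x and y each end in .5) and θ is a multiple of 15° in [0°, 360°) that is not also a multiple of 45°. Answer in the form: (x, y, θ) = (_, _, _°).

Enumerate (i+0.5, j+0.5, θ) over the 43 free cells and 16 admissible headings. For each, cast all 4 beams and compare to the given ranges.
  (1.5, 2.5, 240°): beam 1 = 1.0000 ≠ 2.8868 ✗
  (3.5, 7.5, 15°): beam 1 = 1.9319 ≠ 2.8868 ✗
  (2.5, 3.5, 150°): beam 1 = 1.7321 ≠ 2.8868 ✗
  …
  (3.5, 6.5, 30°): r_1=2.8868, r_2=1.7321, r_3=1.0000, r_4=0.5774 — all match ✓
No second candidate reproduces the full scan.

(x, y, θ) = (3.5, 6.5, 30°)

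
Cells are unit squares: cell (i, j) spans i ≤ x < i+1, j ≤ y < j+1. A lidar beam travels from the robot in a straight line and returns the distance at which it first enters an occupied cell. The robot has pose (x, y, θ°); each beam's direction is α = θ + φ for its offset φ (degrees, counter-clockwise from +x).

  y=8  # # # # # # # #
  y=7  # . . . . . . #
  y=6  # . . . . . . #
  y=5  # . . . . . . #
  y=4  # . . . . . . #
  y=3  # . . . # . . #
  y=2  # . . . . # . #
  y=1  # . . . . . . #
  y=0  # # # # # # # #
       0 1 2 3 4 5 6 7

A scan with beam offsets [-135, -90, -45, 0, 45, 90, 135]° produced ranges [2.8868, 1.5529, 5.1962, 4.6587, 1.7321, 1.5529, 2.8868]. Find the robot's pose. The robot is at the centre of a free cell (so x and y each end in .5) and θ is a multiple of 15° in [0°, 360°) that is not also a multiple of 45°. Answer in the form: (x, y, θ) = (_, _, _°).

Enumerate (i+0.5, j+0.5, θ) over the 40 free cells and 16 admissible headings. For each, cast all 7 beams and compare to the given ranges.
  (1.5, 4.5, 30°): beam 1 = 1.9319 ≠ 2.8868 ✗
  (2.5, 3.5, 330°): beam 1 = 1.5529 ≠ 2.8868 ✗
  (5.5, 5.5, 300°): beam 1 = 4.6587 ≠ 2.8868 ✗
  (3.5, 7.5, 240°): beam 1 = 0.5176 ≠ 2.8868 ✗
  (5.5, 4.5, 165°): beam 1 = 1.7321 ≠ 2.8868 ✗
  …
  (2.5, 3.5, 105°): r_1=2.8868, r_2=1.5529, r_3=5.1962, r_4=4.6587, r_5=1.7321, r_6=1.5529, r_7=2.8868 — all match ✓
Unique over the lattice → pose = (2.5, 3.5, 105°).

(x, y, θ) = (2.5, 3.5, 105°)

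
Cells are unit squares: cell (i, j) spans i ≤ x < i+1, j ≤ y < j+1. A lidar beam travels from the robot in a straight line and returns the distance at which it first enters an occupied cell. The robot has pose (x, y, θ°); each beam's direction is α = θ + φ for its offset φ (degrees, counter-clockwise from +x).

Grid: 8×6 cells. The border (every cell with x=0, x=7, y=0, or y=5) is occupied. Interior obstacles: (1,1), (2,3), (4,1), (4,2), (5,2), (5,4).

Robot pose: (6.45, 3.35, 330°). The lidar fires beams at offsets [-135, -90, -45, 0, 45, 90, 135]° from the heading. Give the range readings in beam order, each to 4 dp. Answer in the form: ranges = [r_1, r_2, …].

ranges = [1.3523, 0.9000, 2.1250, 0.6351, 0.5694, 1.1000, 1.7082]

beam 1: φ=-135°, α=195°
  direction (-0.9659, -0.2588); cell (6,3); t to first gridline: x 0.4659, y 1.3523 (then +1.0353 / +3.8637)
    (5,3) via x @ 0.4659
    (5,2) via y @ 1.3523  # hit
  → r_1 = 1.3523
beam 2: φ=-90°, α=240°
  direction (-0.5000, -0.8660); cell (6,3); t to first gridline: x 0.9000, y 0.4041 (then +2.0000 / +1.1547)
    (6,2) via y @ 0.4041
    (5,2) via x @ 0.9000  # hit
  → r_2 = 0.9000
beam 3: φ=-45°, α=285°
  direction (0.2588, -0.9659); cell (6,3); t to first gridline: x 2.1250, y 0.3623 (then +3.8637 / +1.0353)
    (6,2) via y @ 0.3623
    (6,1) via y @ 1.3976
    (7,1) via x @ 2.1250  # hit
  → r_3 = 2.1250
beam 4: φ=0°, α=330°
  direction (0.8660, -0.5000); cell (6,3); t to first gridline: x 0.6351, y 0.7000 (then +1.1547 / +2.0000)
    (7,3) via x @ 0.6351  # hit
  → r_4 = 0.6351
beam 5: φ=45°, α=15°
  direction (0.9659, 0.2588); cell (6,3); t to first gridline: x 0.5694, y 2.5114 (then +1.0353 / +3.8637)
    (7,3) via x @ 0.5694  # hit
  → r_5 = 0.5694
beam 6: φ=90°, α=60°
  direction (0.5000, 0.8660); cell (6,3); t to first gridline: x 1.1000, y 0.7506 (then +2.0000 / +1.1547)
    (6,4) via y @ 0.7506
    (7,4) via x @ 1.1000  # hit
  → r_6 = 1.1000
beam 7: φ=135°, α=105°
  direction (-0.2588, 0.9659); cell (6,3); t to first gridline: x 1.7387, y 0.6729 (then +3.8637 / +1.0353)
    (6,4) via y @ 0.6729
    (6,5) via y @ 1.7082  # hit
  → r_7 = 1.7082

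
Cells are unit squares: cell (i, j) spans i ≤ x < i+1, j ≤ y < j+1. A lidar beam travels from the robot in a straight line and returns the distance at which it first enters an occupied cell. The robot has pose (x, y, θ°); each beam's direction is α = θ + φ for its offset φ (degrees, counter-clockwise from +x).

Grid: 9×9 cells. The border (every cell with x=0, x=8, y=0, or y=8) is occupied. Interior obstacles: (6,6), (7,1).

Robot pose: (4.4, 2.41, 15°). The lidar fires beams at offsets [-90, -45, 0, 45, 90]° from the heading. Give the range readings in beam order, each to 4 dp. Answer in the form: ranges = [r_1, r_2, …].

beam 1: φ=-90°, α=285°
  cosα=0.2588 sinα=-0.9659 | (4,2) | tMaxX 2.3182 tMaxY 0.4245 | tΔX 3.8637 tΔY 1.0353
    t=0.4245 [y] (4,1)
    t=1.4597 [y] (4,0) — stop
  → r_1 = 1.4597
beam 2: φ=-45°, α=330°
  cosα=0.8660 sinα=-0.5000 | (4,2) | tMaxX 0.6928 tMaxY 0.8200 | tΔX 1.1547 tΔY 2.0000
    t=0.6928 [x] (5,2)
    t=0.8200 [y] (5,1)
    t=1.8475 [x] (6,1)
    t=2.8200 [y] (6,0) — stop
  → r_2 = 2.8200
beam 3: φ=0°, α=15°
  cosα=0.9659 sinα=0.2588 | (4,2) | tMaxX 0.6212 tMaxY 2.2796 | tΔX 1.0353 tΔY 3.8637
    t=0.6212 [x] (5,2)
    t=1.6564 [x] (6,2)
    t=2.2796 [y] (6,3)
    t=2.6917 [x] (7,3)
    t=3.7270 [x] (8,3) — stop
  → r_3 = 3.7270
beam 4: φ=45°, α=60°
  cosα=0.5000 sinα=0.8660 | (4,2) | tMaxX 1.2000 tMaxY 0.6813 | tΔX 2.0000 tΔY 1.1547
    t=0.6813 [y] (4,3)
    t=1.2000 [x] (5,3)
    t=1.8360 [y] (5,4)
    t=2.9907 [y] (5,5)
    t=3.2000 [x] (6,5)
    t=4.1454 [y] (6,6) — stop
  → r_4 = 4.1454
beam 5: φ=90°, α=105°
  cosα=-0.2588 sinα=0.9659 | (4,2) | tMaxX 1.5455 tMaxY 0.6108 | tΔX 3.8637 tΔY 1.0353
    t=0.6108 [y] (4,3)
    t=1.5455 [x] (3,3)
    t=1.6461 [y] (3,4)
    t=2.6814 [y] (3,5)
    t=3.7166 [y] (3,6)
    t=4.7519 [y] (3,7)
    t=5.4092 [x] (2,7)
    t=5.7872 [y] (2,8) — stop
  → r_5 = 5.7872

ranges = [1.4597, 2.8200, 3.7270, 4.1454, 5.7872]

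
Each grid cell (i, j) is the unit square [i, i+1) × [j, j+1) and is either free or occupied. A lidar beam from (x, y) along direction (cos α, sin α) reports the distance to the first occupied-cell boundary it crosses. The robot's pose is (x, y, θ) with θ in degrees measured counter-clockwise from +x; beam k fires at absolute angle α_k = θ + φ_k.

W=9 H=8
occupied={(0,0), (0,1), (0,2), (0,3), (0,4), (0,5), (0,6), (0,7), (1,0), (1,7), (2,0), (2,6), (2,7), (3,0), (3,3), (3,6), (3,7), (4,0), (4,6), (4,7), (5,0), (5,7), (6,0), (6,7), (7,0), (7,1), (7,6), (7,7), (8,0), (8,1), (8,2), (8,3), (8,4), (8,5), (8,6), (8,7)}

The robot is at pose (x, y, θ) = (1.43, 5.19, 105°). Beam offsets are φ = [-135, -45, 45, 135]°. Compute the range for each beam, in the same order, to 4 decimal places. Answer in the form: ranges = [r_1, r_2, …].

ranges = [2.3800, 1.1400, 0.4965, 0.8600]

beam 1: φ=-135°, α=330°
  direction (0.8660, -0.5000); cell (1,5); t to first gridline: x 0.6582, y 0.3800 (then +1.1547 / +2.0000)
    (1,4) via y @ 0.3800
    (2,4) via x @ 0.6582
    (3,4) via x @ 1.8129
    (3,3) via y @ 2.3800  # hit
  → r_1 = 2.3800
beam 2: φ=-45°, α=60°
  direction (0.5000, 0.8660); cell (1,5); t to first gridline: x 1.1400, y 0.9353 (then +2.0000 / +1.1547)
    (1,6) via y @ 0.9353
    (2,6) via x @ 1.1400  # hit
  → r_2 = 1.1400
beam 3: φ=45°, α=150°
  direction (-0.8660, 0.5000); cell (1,5); t to first gridline: x 0.4965, y 1.6200 (then +1.1547 / +2.0000)
    (0,5) via x @ 0.4965  # hit
  → r_3 = 0.4965
beam 4: φ=135°, α=240°
  direction (-0.5000, -0.8660); cell (1,5); t to first gridline: x 0.8600, y 0.2194 (then +2.0000 / +1.1547)
    (1,4) via y @ 0.2194
    (0,4) via x @ 0.8600  # hit
  → r_4 = 0.8600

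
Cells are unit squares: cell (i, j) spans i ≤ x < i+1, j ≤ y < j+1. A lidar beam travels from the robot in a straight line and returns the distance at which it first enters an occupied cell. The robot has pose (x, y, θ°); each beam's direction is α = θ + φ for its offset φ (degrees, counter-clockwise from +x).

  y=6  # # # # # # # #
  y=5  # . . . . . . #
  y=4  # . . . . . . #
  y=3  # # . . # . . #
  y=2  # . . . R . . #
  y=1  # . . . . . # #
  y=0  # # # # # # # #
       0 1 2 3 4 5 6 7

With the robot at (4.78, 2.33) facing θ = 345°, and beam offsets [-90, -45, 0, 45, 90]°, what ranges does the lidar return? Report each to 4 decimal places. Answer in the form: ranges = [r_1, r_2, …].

beam 1: φ=-90°, α=255°
  direction (-0.2588, -0.9659); cell (4,2); t to first gridline: x 3.0137, y 0.3416 (then +3.8637 / +1.0353)
    (4,1) via y @ 0.3416
    (4,0) via y @ 1.3769  # hit
  → r_1 = 1.3769
beam 2: φ=-45°, α=300°
  direction (0.5000, -0.8660); cell (4,2); t to first gridline: x 0.4400, y 0.3811 (then +2.0000 / +1.1547)
    (4,1) via y @ 0.3811
    (5,1) via x @ 0.4400
    (5,0) via y @ 1.5358  # hit
  → r_2 = 1.5358
beam 3: φ=0°, α=345°
  direction (0.9659, -0.2588); cell (4,2); t to first gridline: x 0.2278, y 1.2750 (then +1.0353 / +3.8637)
    (5,2) via x @ 0.2278
    (6,2) via x @ 1.2630
    (6,1) via y @ 1.2750  # hit
  → r_3 = 1.2750
beam 4: φ=45°, α=30°
  direction (0.8660, 0.5000); cell (4,2); t to first gridline: x 0.2540, y 1.3400 (then +1.1547 / +2.0000)
    (5,2) via x @ 0.2540
    (5,3) via y @ 1.3400
    (6,3) via x @ 1.4087
    (7,3) via x @ 2.5634  # hit
  → r_4 = 2.5634
beam 5: φ=90°, α=75°
  direction (0.2588, 0.9659); cell (4,2); t to first gridline: x 0.8500, y 0.6936 (then +3.8637 / +1.0353)
    (4,3) via y @ 0.6936  # hit
  → r_5 = 0.6936

ranges = [1.3769, 1.5358, 1.2750, 2.5634, 0.6936]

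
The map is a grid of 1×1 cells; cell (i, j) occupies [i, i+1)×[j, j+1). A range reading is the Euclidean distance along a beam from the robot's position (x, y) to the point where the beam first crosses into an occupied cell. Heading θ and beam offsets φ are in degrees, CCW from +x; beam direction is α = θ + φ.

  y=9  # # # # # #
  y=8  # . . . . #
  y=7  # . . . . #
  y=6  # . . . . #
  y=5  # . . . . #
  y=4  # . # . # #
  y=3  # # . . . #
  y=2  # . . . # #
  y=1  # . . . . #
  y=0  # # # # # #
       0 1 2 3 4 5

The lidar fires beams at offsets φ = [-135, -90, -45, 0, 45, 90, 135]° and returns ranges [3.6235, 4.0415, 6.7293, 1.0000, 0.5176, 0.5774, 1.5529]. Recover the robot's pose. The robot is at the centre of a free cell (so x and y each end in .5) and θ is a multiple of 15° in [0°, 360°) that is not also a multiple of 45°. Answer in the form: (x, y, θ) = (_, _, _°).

(x, y, θ) = (4.5, 7.5, 300°)

The pose lattice has 28·16 = 448 candidates. Test each by forward raycasting.
  (2.5, 3.5, 345°): beam 1 = 0.5774 ≠ 3.6235 ✗
  (2.5, 5.5, 210°): beam 2 = 3.0000 ≠ 4.0415 ✗
  (1.5, 1.5, 60°): beam 1 = 0.5176 ≠ 3.6235 ✗
  …
  (4.5, 7.5, 300°): r_1=3.6235, r_2=4.0415, r_3=6.7293, r_4=1.0000, r_5=0.5176, r_6=0.5774, r_7=1.5529 — all match ✓
Unique over the lattice → pose = (4.5, 7.5, 300°).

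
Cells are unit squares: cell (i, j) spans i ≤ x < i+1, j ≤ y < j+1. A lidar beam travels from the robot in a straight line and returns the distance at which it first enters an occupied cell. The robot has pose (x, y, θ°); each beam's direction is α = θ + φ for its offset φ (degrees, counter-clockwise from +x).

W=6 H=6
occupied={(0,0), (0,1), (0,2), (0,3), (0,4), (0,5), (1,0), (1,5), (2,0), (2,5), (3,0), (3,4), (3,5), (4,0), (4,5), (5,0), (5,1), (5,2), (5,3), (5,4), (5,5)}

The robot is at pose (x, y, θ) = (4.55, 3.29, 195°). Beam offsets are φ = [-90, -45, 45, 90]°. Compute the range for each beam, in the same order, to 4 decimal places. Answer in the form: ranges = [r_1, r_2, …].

ranges = [1.7703, 1.4200, 2.6443, 1.7387]

beam 1: φ=-90°, α=105°
  cosα=-0.2588 sinα=0.9659 | (4,3) | tMaxX 2.1250 tMaxY 0.7350 | tΔX 3.8637 tΔY 1.0353
    t=0.7350 [y] (4,4)
    t=1.7703 [y] (4,5) — stop
  → r_1 = 1.7703
beam 2: φ=-45°, α=150°
  cosα=-0.8660 sinα=0.5000 | (4,3) | tMaxX 0.6351 tMaxY 1.4200 | tΔX 1.1547 tΔY 2.0000
    t=0.6351 [x] (3,3)
    t=1.4200 [y] (3,4) — stop
  → r_2 = 1.4200
beam 3: φ=45°, α=240°
  cosα=-0.5000 sinα=-0.8660 | (4,3) | tMaxX 1.1000 tMaxY 0.3349 | tΔX 2.0000 tΔY 1.1547
    t=0.3349 [y] (4,2)
    t=1.1000 [x] (3,2)
    t=1.4896 [y] (3,1)
    t=2.6443 [y] (3,0) — stop
  → r_3 = 2.6443
beam 4: φ=90°, α=285°
  cosα=0.2588 sinα=-0.9659 | (4,3) | tMaxX 1.7387 tMaxY 0.3002 | tΔX 3.8637 tΔY 1.0353
    t=0.3002 [y] (4,2)
    t=1.3355 [y] (4,1)
    t=1.7387 [x] (5,1) — stop
  → r_4 = 1.7387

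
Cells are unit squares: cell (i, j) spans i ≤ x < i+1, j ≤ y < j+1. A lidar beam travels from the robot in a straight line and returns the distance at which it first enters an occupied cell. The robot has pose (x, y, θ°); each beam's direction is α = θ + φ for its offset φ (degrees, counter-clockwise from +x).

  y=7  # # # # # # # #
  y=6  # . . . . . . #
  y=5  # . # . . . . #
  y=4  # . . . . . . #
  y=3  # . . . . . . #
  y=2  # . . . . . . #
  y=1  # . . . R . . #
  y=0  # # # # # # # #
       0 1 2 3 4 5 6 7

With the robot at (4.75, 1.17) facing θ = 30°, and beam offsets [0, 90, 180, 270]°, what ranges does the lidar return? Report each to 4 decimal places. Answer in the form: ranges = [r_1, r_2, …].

beam 1: φ=0°, α=30°
  d=(0.8660,0.5000)  start (4,1)  tX=0.2887 tY=1.6600  stride 1/|dx|=1.1547 1/|dy|=2.0000
    cross x-line → (5,1), t=0.2887
    cross x-line → (6,1), t=1.4434
    cross y-line → (6,2), t=1.6600
    cross x-line → (7,2), t=2.5981 (wall)
  → r_1 = 2.5981
beam 2: φ=90°, α=120°
  d=(-0.5000,0.8660)  start (4,1)  tX=1.5000 tY=0.9584  stride 1/|dx|=2.0000 1/|dy|=1.1547
    cross y-line → (4,2), t=0.9584
    cross x-line → (3,2), t=1.5000
    cross y-line → (3,3), t=2.1131
    cross y-line → (3,4), t=3.2678
    cross x-line → (2,4), t=3.5000
    cross y-line → (2,5), t=4.4225 (wall)
  → r_2 = 4.4225
beam 3: φ=180°, α=210°
  d=(-0.8660,-0.5000)  start (4,1)  tX=0.8660 tY=0.3400  stride 1/|dx|=1.1547 1/|dy|=2.0000
    cross y-line → (4,0), t=0.3400 (wall)
  → r_3 = 0.3400
beam 4: φ=270°, α=300°
  d=(0.5000,-0.8660)  start (4,1)  tX=0.5000 tY=0.1963  stride 1/|dx|=2.0000 1/|dy|=1.1547
    cross y-line → (4,0), t=0.1963 (wall)
  → r_4 = 0.1963

ranges = [2.5981, 4.4225, 0.3400, 0.1963]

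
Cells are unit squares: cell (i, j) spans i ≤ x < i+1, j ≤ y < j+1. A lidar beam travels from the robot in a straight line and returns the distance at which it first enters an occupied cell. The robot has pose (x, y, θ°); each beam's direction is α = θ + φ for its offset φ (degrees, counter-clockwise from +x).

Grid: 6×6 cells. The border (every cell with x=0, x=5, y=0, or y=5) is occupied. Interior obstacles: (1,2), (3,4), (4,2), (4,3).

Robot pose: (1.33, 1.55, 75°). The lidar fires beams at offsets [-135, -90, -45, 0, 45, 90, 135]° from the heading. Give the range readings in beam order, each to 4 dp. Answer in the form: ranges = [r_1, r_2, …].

ranges = [0.6351, 2.1250, 3.0831, 0.4659, 0.5196, 0.3416, 0.3811]

beam 1: φ=-135°, α=300°
  dir = (cos 300°, sin 300°) = (0.5000, -0.8660); from cell (1,1)
  next x-line at t=1.3400, next y-line at t=0.6351; Δt_x=2.0000, Δt_y=1.1547
    y: enter (1,0) at t=0.6351 ← occupied
  → r_1 = 0.6351
beam 2: φ=-90°, α=345°
  dir = (cos 345°, sin 345°) = (0.9659, -0.2588); from cell (1,1)
  next x-line at t=0.6936, next y-line at t=2.1250; Δt_x=1.0353, Δt_y=3.8637
    x: enter (2,1) at t=0.6936
    x: enter (3,1) at t=1.7289
    y: enter (3,0) at t=2.1250 ← occupied
  → r_2 = 2.1250
beam 3: φ=-45°, α=30°
  dir = (cos 30°, sin 30°) = (0.8660, 0.5000); from cell (1,1)
  next x-line at t=0.7736, next y-line at t=0.9000; Δt_x=1.1547, Δt_y=2.0000
    x: enter (2,1) at t=0.7736
    y: enter (2,2) at t=0.9000
    x: enter (3,2) at t=1.9283
    y: enter (3,3) at t=2.9000
    x: enter (4,3) at t=3.0831 ← occupied
  → r_3 = 3.0831
beam 4: φ=0°, α=75°
  dir = (cos 75°, sin 75°) = (0.2588, 0.9659); from cell (1,1)
  next x-line at t=2.5887, next y-line at t=0.4659; Δt_x=3.8637, Δt_y=1.0353
    y: enter (1,2) at t=0.4659 ← occupied
  → r_4 = 0.4659
beam 5: φ=45°, α=120°
  dir = (cos 120°, sin 120°) = (-0.5000, 0.8660); from cell (1,1)
  next x-line at t=0.6600, next y-line at t=0.5196; Δt_x=2.0000, Δt_y=1.1547
    y: enter (1,2) at t=0.5196 ← occupied
  → r_5 = 0.5196
beam 6: φ=90°, α=165°
  dir = (cos 165°, sin 165°) = (-0.9659, 0.2588); from cell (1,1)
  next x-line at t=0.3416, next y-line at t=1.7387; Δt_x=1.0353, Δt_y=3.8637
    x: enter (0,1) at t=0.3416 ← occupied
  → r_6 = 0.3416
beam 7: φ=135°, α=210°
  dir = (cos 210°, sin 210°) = (-0.8660, -0.5000); from cell (1,1)
  next x-line at t=0.3811, next y-line at t=1.1000; Δt_x=1.1547, Δt_y=2.0000
    x: enter (0,1) at t=0.3811 ← occupied
  → r_7 = 0.3811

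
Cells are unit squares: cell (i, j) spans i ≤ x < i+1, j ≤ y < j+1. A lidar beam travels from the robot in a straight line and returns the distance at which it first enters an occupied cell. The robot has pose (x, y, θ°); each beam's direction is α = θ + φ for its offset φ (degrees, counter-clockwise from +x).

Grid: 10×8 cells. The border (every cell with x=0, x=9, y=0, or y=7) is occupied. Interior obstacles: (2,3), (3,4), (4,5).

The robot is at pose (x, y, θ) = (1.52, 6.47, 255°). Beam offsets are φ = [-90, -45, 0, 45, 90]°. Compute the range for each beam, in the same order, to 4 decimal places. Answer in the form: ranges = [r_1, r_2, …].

beam 1: φ=-90°, α=165°
  dir = (cos 165°, sin 165°) = (-0.9659, 0.2588); from cell (1,6)
  next x-line at t=0.5383, next y-line at t=2.0478; Δt_x=1.0353, Δt_y=3.8637
    x: enter (0,6) at t=0.5383 ← occupied
  → r_1 = 0.5383
beam 2: φ=-45°, α=210°
  dir = (cos 210°, sin 210°) = (-0.8660, -0.5000); from cell (1,6)
  next x-line at t=0.6004, next y-line at t=0.9400; Δt_x=1.1547, Δt_y=2.0000
    x: enter (0,6) at t=0.6004 ← occupied
  → r_2 = 0.6004
beam 3: φ=0°, α=255°
  dir = (cos 255°, sin 255°) = (-0.2588, -0.9659); from cell (1,6)
  next x-line at t=2.0091, next y-line at t=0.4866; Δt_x=3.8637, Δt_y=1.0353
    y: enter (1,5) at t=0.4866
    y: enter (1,4) at t=1.5219
    x: enter (0,4) at t=2.0091 ← occupied
  → r_3 = 2.0091
beam 4: φ=45°, α=300°
  dir = (cos 300°, sin 300°) = (0.5000, -0.8660); from cell (1,6)
  next x-line at t=0.9600, next y-line at t=0.5427; Δt_x=2.0000, Δt_y=1.1547
    y: enter (1,5) at t=0.5427
    x: enter (2,5) at t=0.9600
    y: enter (2,4) at t=1.6974
    y: enter (2,3) at t=2.8521 ← occupied
  → r_4 = 2.8521
beam 5: φ=90°, α=345°
  dir = (cos 345°, sin 345°) = (0.9659, -0.2588); from cell (1,6)
  next x-line at t=0.4969, next y-line at t=1.8159; Δt_x=1.0353, Δt_y=3.8637
    x: enter (2,6) at t=0.4969
    x: enter (3,6) at t=1.5322
    y: enter (3,5) at t=1.8159
    x: enter (4,5) at t=2.5675 ← occupied
  → r_5 = 2.5675

ranges = [0.5383, 0.6004, 2.0091, 2.8521, 2.5675]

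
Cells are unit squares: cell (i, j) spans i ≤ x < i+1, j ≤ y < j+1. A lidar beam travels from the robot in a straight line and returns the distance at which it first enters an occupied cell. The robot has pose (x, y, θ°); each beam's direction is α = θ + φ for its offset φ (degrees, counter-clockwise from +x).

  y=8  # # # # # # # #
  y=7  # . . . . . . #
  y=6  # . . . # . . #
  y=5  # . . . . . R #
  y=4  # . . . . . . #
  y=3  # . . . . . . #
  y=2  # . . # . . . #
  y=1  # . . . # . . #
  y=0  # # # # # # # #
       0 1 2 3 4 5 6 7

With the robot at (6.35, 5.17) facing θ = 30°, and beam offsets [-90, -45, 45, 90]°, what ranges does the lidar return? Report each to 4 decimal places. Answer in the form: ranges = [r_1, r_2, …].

beam 1: φ=-90°, α=300°
  dir = (cos 300°, sin 300°) = (0.5000, -0.8660); from cell (6,5)
  next x-line at t=1.3000, next y-line at t=0.1963; Δt_x=2.0000, Δt_y=1.1547
    y: enter (6,4) at t=0.1963
    x: enter (7,4) at t=1.3000 ← occupied
  → r_1 = 1.3000
beam 2: φ=-45°, α=345°
  dir = (cos 345°, sin 345°) = (0.9659, -0.2588); from cell (6,5)
  next x-line at t=0.6729, next y-line at t=0.6568; Δt_x=1.0353, Δt_y=3.8637
    y: enter (6,4) at t=0.6568
    x: enter (7,4) at t=0.6729 ← occupied
  → r_2 = 0.6729
beam 3: φ=45°, α=75°
  dir = (cos 75°, sin 75°) = (0.2588, 0.9659); from cell (6,5)
  next x-line at t=2.5114, next y-line at t=0.8593; Δt_x=3.8637, Δt_y=1.0353
    y: enter (6,6) at t=0.8593
    y: enter (6,7) at t=1.8946
    x: enter (7,7) at t=2.5114 ← occupied
  → r_3 = 2.5114
beam 4: φ=90°, α=120°
  dir = (cos 120°, sin 120°) = (-0.5000, 0.8660); from cell (6,5)
  next x-line at t=0.7000, next y-line at t=0.9584; Δt_x=2.0000, Δt_y=1.1547
    x: enter (5,5) at t=0.7000
    y: enter (5,6) at t=0.9584
    y: enter (5,7) at t=2.1131
    x: enter (4,7) at t=2.7000
    y: enter (4,8) at t=3.2678 ← occupied
  → r_4 = 3.2678

ranges = [1.3000, 0.6729, 2.5114, 3.2678]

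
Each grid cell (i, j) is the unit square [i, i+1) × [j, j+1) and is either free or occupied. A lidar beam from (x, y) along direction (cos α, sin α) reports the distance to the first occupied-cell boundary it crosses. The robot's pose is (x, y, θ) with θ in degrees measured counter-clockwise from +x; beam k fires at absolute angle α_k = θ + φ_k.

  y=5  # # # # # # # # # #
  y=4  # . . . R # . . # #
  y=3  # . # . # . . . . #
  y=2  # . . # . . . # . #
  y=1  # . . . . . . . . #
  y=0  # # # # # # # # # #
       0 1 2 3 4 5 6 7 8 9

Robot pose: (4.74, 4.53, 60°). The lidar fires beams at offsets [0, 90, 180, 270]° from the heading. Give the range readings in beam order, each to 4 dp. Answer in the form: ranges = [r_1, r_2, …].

ranges = [0.5200, 0.9400, 0.6120, 0.3002]

beam 1: φ=0°, α=60°
  d=(0.5000,0.8660)  start (4,4)  tX=0.5200 tY=0.5427  stride 1/|dx|=2.0000 1/|dy|=1.1547
    cross x-line → (5,4), t=0.5200 (wall)
  → r_1 = 0.5200
beam 2: φ=90°, α=150°
  d=(-0.8660,0.5000)  start (4,4)  tX=0.8545 tY=0.9400  stride 1/|dx|=1.1547 1/|dy|=2.0000
    cross x-line → (3,4), t=0.8545
    cross y-line → (3,5), t=0.9400 (wall)
  → r_2 = 0.9400
beam 3: φ=180°, α=240°
  d=(-0.5000,-0.8660)  start (4,4)  tX=1.4800 tY=0.6120  stride 1/|dx|=2.0000 1/|dy|=1.1547
    cross y-line → (4,3), t=0.6120 (wall)
  → r_3 = 0.6120
beam 4: φ=270°, α=330°
  d=(0.8660,-0.5000)  start (4,4)  tX=0.3002 tY=1.0600  stride 1/|dx|=1.1547 1/|dy|=2.0000
    cross x-line → (5,4), t=0.3002 (wall)
  → r_4 = 0.3002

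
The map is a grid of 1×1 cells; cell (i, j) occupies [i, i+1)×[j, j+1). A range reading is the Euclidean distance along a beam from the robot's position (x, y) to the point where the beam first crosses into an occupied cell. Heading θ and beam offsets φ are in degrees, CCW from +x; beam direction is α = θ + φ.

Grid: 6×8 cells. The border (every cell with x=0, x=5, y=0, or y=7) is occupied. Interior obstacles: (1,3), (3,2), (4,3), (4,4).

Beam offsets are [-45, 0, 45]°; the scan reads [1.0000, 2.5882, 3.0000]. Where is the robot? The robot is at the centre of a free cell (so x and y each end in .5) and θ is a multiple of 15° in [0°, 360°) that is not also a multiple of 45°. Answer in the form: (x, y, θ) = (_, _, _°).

(x, y, θ) = (3.5, 6.5, 195°)

Enumerate (i+0.5, j+0.5, θ) over the 20 free cells and 16 admissible headings. For each, cast all 3 beams and compare to the given ranges.
  (3.5, 6.5, 165°): beam 1 = 0.5774 ≠ 1.0000 ✗
  (1.5, 6.5, 75°): beam 2 = 0.5176 ≠ 2.5882 ✗
  (1.5, 5.5, 165°): beam 2 = 0.5176 ≠ 2.5882 ✗
  …
  (3.5, 6.5, 195°): r_1=1.0000, r_2=2.5882, r_3=3.0000 — all match ✓
Only this pose fits every beam.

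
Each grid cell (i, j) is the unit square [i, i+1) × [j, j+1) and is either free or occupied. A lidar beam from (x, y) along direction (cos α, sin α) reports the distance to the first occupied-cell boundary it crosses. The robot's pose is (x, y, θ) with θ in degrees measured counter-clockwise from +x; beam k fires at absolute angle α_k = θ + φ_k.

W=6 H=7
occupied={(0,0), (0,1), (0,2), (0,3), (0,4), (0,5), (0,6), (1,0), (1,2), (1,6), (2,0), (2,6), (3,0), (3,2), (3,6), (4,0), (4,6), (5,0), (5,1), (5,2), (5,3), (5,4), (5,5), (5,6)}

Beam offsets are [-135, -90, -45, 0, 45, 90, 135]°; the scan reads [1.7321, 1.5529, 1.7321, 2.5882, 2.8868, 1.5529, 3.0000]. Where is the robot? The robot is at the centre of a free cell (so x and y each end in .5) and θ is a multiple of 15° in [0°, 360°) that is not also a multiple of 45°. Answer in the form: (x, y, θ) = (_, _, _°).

Candidates: 18 free-cell centres × 16 headings = 288 poses. Raycast each; keep the one whose scan matches to 4 dp.
  (4.5, 3.5, 195°): beam 1 = 1.0000 ≠ 1.7321 ✗
  (4.5, 5.5, 300°): beam 1 = 1.9319 ≠ 1.7321 ✗
  (1.5, 5.5, 255°): beam 1 = 0.5774 ≠ 1.7321 ✗
  (4.5, 5.5, 105°): beam 1 = 0.5774 ≠ 1.7321 ✗
  …
  (3.5, 4.5, 165°): r_1=1.7321, r_2=1.5529, r_3=1.7321, r_4=2.5882, r_5=2.8868, r_6=1.5529, r_7=3.0000 — all match ✓
Only this pose fits every beam.

(x, y, θ) = (3.5, 4.5, 165°)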